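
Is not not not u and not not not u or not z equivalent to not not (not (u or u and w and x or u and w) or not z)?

Yes

E1: not not not u and not not not u or not z
    = not not not u or not z   — idempotence
    = not u or not z   — double negation
E2: not not (not (u or u and w and x or u and w) or not z)
    = not not (not (u or u and w) or not z)   — absorption
    = not not (not u or not z)   — absorption
    = not u or not z   — double negation
Both reduce to not u or not z, so they are equivalent.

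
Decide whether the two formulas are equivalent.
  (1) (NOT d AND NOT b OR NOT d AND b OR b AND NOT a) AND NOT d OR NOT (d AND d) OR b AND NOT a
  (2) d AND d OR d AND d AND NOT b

E1: (NOT d AND NOT b OR NOT d AND b OR b AND NOT a) AND NOT d OR NOT (d AND d) OR b AND NOT a
    = (NOT d OR b AND NOT a) AND NOT d OR NOT (d AND d) OR b AND NOT a   [distribution]
    = (NOT d OR b AND NOT a) AND NOT d OR NOT d OR b AND NOT a   [idempotence]
    = NOT d OR b AND NOT a   [absorption]
E2: d AND d OR d AND d AND NOT b
    = d AND d   [absorption]
    = d   [idempotence]
These differ: at a=0, b=0, d=0, E1 = 1 but E2 = 0.

No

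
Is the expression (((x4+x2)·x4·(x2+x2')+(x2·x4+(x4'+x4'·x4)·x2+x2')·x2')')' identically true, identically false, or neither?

neither

(((x4+x2)·x4·(x2+x2')+(x2·x4+(x4'+x4'·x4)·x2+x2')·x2')')'
= (((x4+x2)·x4·(x2+x2')+(x2·x4+x4'·x2+x2')·x2')')'   [complement / identity]
= ((x4·(x2+x2')+(x2·x4+x4'·x2+x2')·x2')')'   [absorption]
= ((x4·(x2+x2')+(x2+x2')·x2')')'   [distribution]
= x4·(x2+x2')+(x2+x2')·x2'   [double negation]
= (x2+x2')·(x4+x2')   [distribution]
= x4+x2'   [complement / identity]
This depends on x2, x4, so it is not a constant.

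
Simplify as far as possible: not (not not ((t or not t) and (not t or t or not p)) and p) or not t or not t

not (not not ((t or not t) and (not t or t or not p)) and p) or not t or not t
= not (not not ((t or not t) and (not t or t or not p)) and p) or not t   — idempotence
= not (not not (not t or t and (t or not p)) and p) or not t   — distribution
= not (not not (not t or t) and p) or not t   — absorption
= not ((not t or t) and p) or not t   — double negation
= not p or not t   — complement / identity

not p or not t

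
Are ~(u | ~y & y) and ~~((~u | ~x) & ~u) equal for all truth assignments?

Yes

E1: ~(u | ~y & y)
    = ~u
E2: ~~((~u | ~x) & ~u)
    = (~u | ~x) & ~u
    = ~u
Both reduce to ~u, so they are equivalent.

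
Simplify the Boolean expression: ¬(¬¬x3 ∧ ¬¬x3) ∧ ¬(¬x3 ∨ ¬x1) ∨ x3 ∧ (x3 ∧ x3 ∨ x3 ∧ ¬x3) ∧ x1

¬(¬¬x3 ∧ ¬¬x3) ∧ ¬(¬x3 ∨ ¬x1) ∨ x3 ∧ (x3 ∧ x3 ∨ x3 ∧ ¬x3) ∧ x1
= ¬(¬¬x3 ∧ ¬¬x3) ∧ x3 ∧ x1 ∨ x3 ∧ (x3 ∧ x3 ∨ x3 ∧ ¬x3) ∧ x1
= ¬¬¬x3 ∧ x3 ∧ x1 ∨ x3 ∧ (x3 ∧ x3 ∨ x3 ∧ ¬x3) ∧ x1
= ¬x3 ∧ x3 ∧ x1 ∨ x3 ∧ (x3 ∧ x3 ∨ x3 ∧ ¬x3) ∧ x1
= ¬x3 ∧ x3 ∧ x1 ∨ x3 ∧ x3 ∧ x1
= x3 ∧ x1

x3 ∧ x1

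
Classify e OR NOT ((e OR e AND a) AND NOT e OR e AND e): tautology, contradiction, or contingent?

e OR NOT ((e OR e AND a) AND NOT e OR e AND e)
= e OR NOT (e AND NOT e OR e AND e)
= e OR NOT e
= TRUE

tautology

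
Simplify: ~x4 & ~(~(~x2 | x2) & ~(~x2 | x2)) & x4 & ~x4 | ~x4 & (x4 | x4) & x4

0

~x4 & ~(~(~x2 | x2) & ~(~x2 | x2)) & x4 & ~x4 | ~x4 & (x4 | x4) & x4
= ~x4 & ~~(~x2 | x2) & x4 & ~x4 | ~x4 & (x4 | x4) & x4
= ~x4 & (~x2 | x2) & x4 & ~x4 | ~x4 & (x4 | x4) & x4
= ~x4 & x4 & ~x4 | ~x4 & (x4 | x4) & x4
= ~x4 & x4 & ~x4 | ~x4 & x4 & x4
= ~x4 & x4
= 0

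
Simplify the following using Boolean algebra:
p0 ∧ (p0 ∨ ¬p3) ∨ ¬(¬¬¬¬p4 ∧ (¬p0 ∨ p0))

p0 ∨ ¬p4

p0 ∧ (p0 ∨ ¬p3) ∨ ¬(¬¬¬¬p4 ∧ (¬p0 ∨ p0))
= p0 ∨ ¬(¬¬¬¬p4 ∧ (¬p0 ∨ p0))
= p0 ∨ ¬¬¬¬¬p4
= p0 ∨ ¬¬¬p4
= p0 ∨ ¬p4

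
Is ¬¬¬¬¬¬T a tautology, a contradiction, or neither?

¬¬¬¬¬¬T
= ¬¬¬¬T   [double negation]
= ¬¬T   [double negation]
= T   [double negation]
This depends on T, so it is not a constant.

neither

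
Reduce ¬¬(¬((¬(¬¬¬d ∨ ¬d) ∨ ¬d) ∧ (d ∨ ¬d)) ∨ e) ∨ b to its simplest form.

¬¬(¬((¬(¬¬¬d ∨ ¬d) ∨ ¬d) ∧ (d ∨ ¬d)) ∨ e) ∨ b
= ¬¬(¬((¬(¬d ∨ ¬d) ∨ ¬d) ∧ (d ∨ ¬d)) ∨ e) ∨ b   [double negation]
= ¬¬(¬((¬¬d ∨ ¬d) ∧ (d ∨ ¬d)) ∨ e) ∨ b   [idempotence]
= ¬¬(¬(¬¬d ∨ ¬d) ∨ e) ∨ b   [complement / identity]
= ¬¬(¬d ∧ d ∨ e) ∨ b   [De Morgan]
= ¬¬e ∨ b   [complement / identity]
= e ∨ b   [double negation]

e ∨ b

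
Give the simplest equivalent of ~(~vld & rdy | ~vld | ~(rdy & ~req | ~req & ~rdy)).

~(~vld & rdy | ~vld | ~(rdy & ~req | ~req & ~rdy))
= ~(~vld & rdy | ~vld | ~~req)   [distribution]
= ~(~vld | ~~req)   [absorption]
= vld & ~req   [De Morgan]

vld & ~req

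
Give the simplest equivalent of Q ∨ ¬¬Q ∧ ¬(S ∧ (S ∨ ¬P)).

Q ∨ ¬¬Q ∧ ¬(S ∧ (S ∨ ¬P))
= Q ∨ ¬¬Q ∧ ¬S   (absorption)
= Q ∨ Q ∧ ¬S   (double negation)
= Q   (absorption)

Q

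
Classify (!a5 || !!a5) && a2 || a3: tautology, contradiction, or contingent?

contingent

(!a5 || !!a5) && a2 || a3
= (!a5 || a5) && a2 || a3
= a2 || a3
This depends on a2, a3, so it is not a constant.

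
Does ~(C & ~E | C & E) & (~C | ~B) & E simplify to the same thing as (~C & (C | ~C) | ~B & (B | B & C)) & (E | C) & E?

E1: ~(C & ~E | C & E) & (~C | ~B) & E
    = ~C & (~C | ~B) & E   — distribution
    = ~C & E   — absorption
E2: (~C & (C | ~C) | ~B & (B | B & C)) & (E | C) & E
    = (~C | ~B & (B | B & C)) & (E | C) & E   — complement / identity
    = (~C | ~B & (B | B & C)) & E   — absorption
    = (~C | ~B & B) & E   — absorption
    = ~C & E   — complement / identity
Both reduce to ~C & E, so they are equivalent.

Yes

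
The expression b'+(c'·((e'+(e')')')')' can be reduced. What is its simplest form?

b'+c

b'+(c'·((e'+(e')')')')'
= b'+c+(e'+(e')')'   [De Morgan]
= b'+c+e·e'   [De Morgan]
= b'+c   [complement / identity]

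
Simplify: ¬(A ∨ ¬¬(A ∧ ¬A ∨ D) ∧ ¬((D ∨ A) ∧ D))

¬A

¬(A ∨ ¬¬(A ∧ ¬A ∨ D) ∧ ¬((D ∨ A) ∧ D))
= ¬(A ∨ ¬¬D ∧ ¬((D ∨ A) ∧ D))   [complement / identity]
= ¬(A ∨ D ∧ ¬((D ∨ A) ∧ D))   [double negation]
= ¬(A ∨ D ∧ ¬D)   [absorption]
= ¬A   [complement / identity]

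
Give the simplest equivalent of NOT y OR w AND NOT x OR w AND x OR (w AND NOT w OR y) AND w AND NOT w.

NOT y OR w

NOT y OR w AND NOT x OR w AND x OR (w AND NOT w OR y) AND w AND NOT w
= NOT y OR w AND NOT x OR w AND x OR w AND NOT w   [absorption]
= NOT y OR w OR w AND NOT w   [distribution]
= NOT y OR w   [complement / identity]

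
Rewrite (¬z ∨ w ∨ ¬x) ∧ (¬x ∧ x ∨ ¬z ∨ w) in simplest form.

(¬z ∨ w ∨ ¬x) ∧ (¬x ∧ x ∨ ¬z ∨ w)
= (¬z ∨ w ∨ ¬x) ∧ (¬z ∨ w)
= ¬z ∨ w

¬z ∨ w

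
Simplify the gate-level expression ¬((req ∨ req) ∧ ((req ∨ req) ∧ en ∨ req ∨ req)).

¬((req ∨ req) ∧ ((req ∨ req) ∧ en ∨ req ∨ req))
= ¬((req ∨ req) ∧ (req ∨ req))   (absorption)
= ¬(req ∨ req)   (idempotence)
= ¬req   (idempotence)

¬req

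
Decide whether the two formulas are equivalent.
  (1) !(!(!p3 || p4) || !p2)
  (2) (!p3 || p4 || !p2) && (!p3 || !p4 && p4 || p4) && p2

Yes

E1: !(!(!p3 || p4) || !p2)
    = (!p3 || p4) && p2   (De Morgan)
E2: (!p3 || p4 || !p2) && (!p3 || !p4 && p4 || p4) && p2
    = (!p3 || p4 || !p2) && (!p3 || p4) && p2   (complement / identity)
    = (!p3 || p4) && p2   (absorption)
Both reduce to (!p3 || p4) && p2, so they are equivalent.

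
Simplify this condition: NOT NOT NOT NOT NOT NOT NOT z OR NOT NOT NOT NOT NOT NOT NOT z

NOT NOT NOT NOT NOT NOT NOT z OR NOT NOT NOT NOT NOT NOT NOT z
= NOT NOT NOT NOT NOT NOT NOT z   [idempotence]
= NOT NOT NOT NOT NOT z   [double negation]
= NOT NOT NOT z   [double negation]
= NOT z   [double negation]

NOT z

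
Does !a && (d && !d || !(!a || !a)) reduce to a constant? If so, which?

yes, False

!a && (d && !d || !(!a || !a))
= !a && (d && !d || a && a)   (De Morgan)
= !a && a && a   (complement / identity)
= !a && a   (idempotence)
= false   (complement)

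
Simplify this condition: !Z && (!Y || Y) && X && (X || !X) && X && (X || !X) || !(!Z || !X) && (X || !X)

!Z && (!Y || Y) && X && (X || !X) && X && (X || !X) || !(!Z || !X) && (X || !X)
= !Z && (!Y || Y) && X && (X || !X) || !(!Z || !X) && (X || !X)
= !Z && (!Y || Y) && X || !(!Z || !X) && (X || !X)
= !Z && (!Y || Y) && X || !(!Z || !X)
= !Z && X || !(!Z || !X)
= !Z && X || Z && X
= X

X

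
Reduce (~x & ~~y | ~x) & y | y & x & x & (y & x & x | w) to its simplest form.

(~x & ~~y | ~x) & y | y & x & x & (y & x & x | w)
= (~x & ~~y | ~x) & y | y & x & x
= (~x & ~~y | ~x) & y | y & x
= (~x & y | ~x) & y | y & x
= ~x & y | y & x
= y

y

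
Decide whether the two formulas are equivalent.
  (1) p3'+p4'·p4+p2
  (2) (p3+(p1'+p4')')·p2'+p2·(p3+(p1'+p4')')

E1: p3'+p4'·p4+p2
    = p3'+p2
E2: (p3+(p1'+p4')')·p2'+p2·(p3+(p1'+p4')')
    = p3+(p1'+p4')'
    = p3+p1·p4
These differ: at p1=0, p2=1, p3=0, p4=0, E1 = 1 but E2 = 0.

No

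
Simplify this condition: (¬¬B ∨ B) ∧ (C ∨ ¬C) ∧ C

(¬¬B ∨ B) ∧ (C ∨ ¬C) ∧ C
= (¬¬B ∨ B) ∧ C   (complement / identity)
= (B ∨ B) ∧ C   (double negation)
= B ∧ C   (idempotence)

B ∧ C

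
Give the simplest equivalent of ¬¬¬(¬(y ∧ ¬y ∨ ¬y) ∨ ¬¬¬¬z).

¬y ∧ ¬z

¬¬¬(¬(y ∧ ¬y ∨ ¬y) ∨ ¬¬¬¬z)
= ¬(¬(y ∧ ¬y ∨ ¬y) ∨ ¬¬¬¬z)   (double negation)
= ¬(¬¬y ∨ ¬¬¬¬z)   (complement / identity)
= ¬y ∧ ¬¬¬z   (De Morgan)
= ¬y ∧ ¬z   (double negation)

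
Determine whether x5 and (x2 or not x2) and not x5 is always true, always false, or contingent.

always false

x5 and (x2 or not x2) and not x5
= x5 and not x5   [complement / identity]
= False   [complement]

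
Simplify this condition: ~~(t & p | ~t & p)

p

~~(t & p | ~t & p)
= t & p | ~t & p   [double negation]
= p   [distribution]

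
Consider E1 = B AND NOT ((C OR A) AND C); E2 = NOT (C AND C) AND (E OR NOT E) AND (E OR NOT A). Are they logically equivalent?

No

E1: B AND NOT ((C OR A) AND C)
    = B AND NOT C   [absorption]
E2: NOT (C AND C) AND (E OR NOT E) AND (E OR NOT A)
    = NOT (C AND C) AND (E OR NOT A)   [complement / identity]
    = NOT C AND (E OR NOT A)   [idempotence]
These differ: at A=0, B=0, C=0, E=1, E1 = 0 but E2 = 1.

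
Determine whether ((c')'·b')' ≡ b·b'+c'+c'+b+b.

Yes

E1: ((c')'·b')'
    = c'+b
E2: b·b'+c'+c'+b+b
    = b·b'+c'+b+b
    = c'+b+b
    = c'+b
Both reduce to c'+b, so they are equivalent.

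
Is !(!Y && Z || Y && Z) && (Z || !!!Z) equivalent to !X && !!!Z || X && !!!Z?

Yes

E1: !(!Y && Z || Y && Z) && (Z || !!!Z)
    = !(!Y && Z || Y && Z) && (Z || !Z)   [double negation]
    = !(!Y && Z || Y && Z)   [complement / identity]
    = !Z   [distribution]
E2: !X && !!!Z || X && !!!Z
    = !!!Z   [distribution]
    = !Z   [double negation]
Both reduce to !Z, so they are equivalent.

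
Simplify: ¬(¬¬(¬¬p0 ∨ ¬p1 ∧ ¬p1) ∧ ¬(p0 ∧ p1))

p1

¬(¬¬(¬¬p0 ∨ ¬p1 ∧ ¬p1) ∧ ¬(p0 ∧ p1))
= ¬(¬¬(¬¬p0 ∨ ¬p1) ∧ ¬(p0 ∧ p1))   — idempotence
= ¬(¬(¬p0 ∧ p1) ∧ ¬(p0 ∧ p1))   — De Morgan
= ¬p0 ∧ p1 ∨ p0 ∧ p1   — De Morgan
= p1   — distribution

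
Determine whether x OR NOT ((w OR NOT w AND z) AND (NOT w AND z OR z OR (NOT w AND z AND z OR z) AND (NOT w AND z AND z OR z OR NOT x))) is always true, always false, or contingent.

x OR NOT ((w OR NOT w AND z) AND (NOT w AND z OR z OR (NOT w AND z AND z OR z) AND (NOT w AND z AND z OR z OR NOT x)))
= x OR NOT ((w OR NOT w AND z) AND (NOT w AND z OR z OR NOT w AND z AND z OR z))   — absorption
= x OR NOT ((w OR NOT w AND z) AND (NOT w AND z OR z OR NOT w AND z OR z))   — idempotence
= x OR NOT ((w OR NOT w AND z) AND (NOT w AND z OR z))   — idempotence
= x OR NOT (NOT w AND z OR w AND z)   — distribution
= x OR NOT z   — distribution
This depends on x, z, so it is not a constant.

contingent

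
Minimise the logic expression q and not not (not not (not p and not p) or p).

q and not not (not not (not p and not p) or p)
= q and (not not (not p and not p) or p)   — double negation
= q and (not (p or p) or p)   — De Morgan
= q and (not p or p)   — idempotence
= q   — complement / identity

q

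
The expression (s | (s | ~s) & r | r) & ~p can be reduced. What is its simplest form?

(s | (s | ~s) & r | r) & ~p
= (s | r | r) & ~p
= (s | r) & ~p

(s | r) & ~p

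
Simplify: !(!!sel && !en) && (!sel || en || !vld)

!sel || en

!(!!sel && !en) && (!sel || en || !vld)
= (!sel || en) && (!sel || en || !vld)   [De Morgan]
= !sel || en   [absorption]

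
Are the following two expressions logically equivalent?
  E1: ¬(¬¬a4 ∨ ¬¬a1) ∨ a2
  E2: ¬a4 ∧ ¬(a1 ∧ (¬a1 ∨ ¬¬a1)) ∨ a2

E1: ¬(¬¬a4 ∨ ¬¬a1) ∨ a2
    = ¬a4 ∧ ¬a1 ∨ a2   — De Morgan
E2: ¬a4 ∧ ¬(a1 ∧ (¬a1 ∨ ¬¬a1)) ∨ a2
    = ¬a4 ∧ ¬(a1 ∧ (¬a1 ∨ a1)) ∨ a2   — double negation
    = ¬a4 ∧ ¬a1 ∨ a2   — complement / identity
Both reduce to ¬a4 ∧ ¬a1 ∨ a2, so they are equivalent.

Yes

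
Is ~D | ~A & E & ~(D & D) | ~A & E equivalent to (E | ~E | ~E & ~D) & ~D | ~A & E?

Yes

E1: ~D | ~A & E & ~(D & D) | ~A & E
    = ~D | ~A & E & ~D | ~A & E   — idempotence
    = ~D | ~A & E   — absorption
E2: (E | ~E | ~E & ~D) & ~D | ~A & E
    = (E | ~E) & ~D | ~A & E   — absorption
    = ~D | ~A & E   — complement / identity
Both reduce to ~D | ~A & E, so they are equivalent.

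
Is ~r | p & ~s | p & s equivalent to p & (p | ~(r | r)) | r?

E1: ~r | p & ~s | p & s
    = ~r | p   (distribution)
E2: p & (p | ~(r | r)) | r
    = p & (p | ~r) | r   (idempotence)
    = p | r   (absorption)
These differ: at p=0, r=1, s=0, E1 = 0 but E2 = 1.

No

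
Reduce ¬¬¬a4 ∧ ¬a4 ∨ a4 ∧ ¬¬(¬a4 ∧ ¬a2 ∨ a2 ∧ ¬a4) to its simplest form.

¬¬¬a4 ∧ ¬a4 ∨ a4 ∧ ¬¬(¬a4 ∧ ¬a2 ∨ a2 ∧ ¬a4)
= ¬¬¬a4 ∧ ¬a4 ∨ a4 ∧ ¬¬¬a4   — distribution
= ¬¬¬a4   — distribution
= ¬a4   — double negation

¬a4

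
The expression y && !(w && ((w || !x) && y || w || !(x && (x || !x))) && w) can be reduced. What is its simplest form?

y && !(w && ((w || !x) && y || w || !(x && (x || !x))) && w)
= y && !(w && ((w || !x) && y || w || !x) && w)
= y && !(w && (w || !x) && w)
= y && !(w && w)
= y && !w

y && !w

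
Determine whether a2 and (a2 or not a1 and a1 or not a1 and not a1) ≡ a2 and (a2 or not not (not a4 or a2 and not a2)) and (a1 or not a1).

Yes

E1: a2 and (a2 or not a1 and a1 or not a1 and not a1)
    = a2 and (a2 or not a1)   [distribution]
    = a2   [absorption]
E2: a2 and (a2 or not not (not a4 or a2 and not a2)) and (a1 or not a1)
    = a2 and (a2 or not not (not a4 or a2 and not a2))   [complement / identity]
    = a2 and (a2 or not not not a4)   [complement / identity]
    = a2 and (a2 or not a4)   [double negation]
    = a2   [absorption]
Both reduce to a2, so they are equivalent.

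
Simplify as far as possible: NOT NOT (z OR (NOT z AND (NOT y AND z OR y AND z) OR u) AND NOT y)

NOT NOT (z OR (NOT z AND (NOT y AND z OR y AND z) OR u) AND NOT y)
= NOT NOT (z OR (NOT z AND z OR u) AND NOT y)   (distribution)
= NOT NOT (z OR u AND NOT y)   (complement / identity)
= z OR u AND NOT y   (double negation)

z OR u AND NOT y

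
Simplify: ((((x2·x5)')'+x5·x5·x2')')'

x5

((((x2·x5)')'+x5·x5·x2')')'
= ((x2·x5+x5·x5·x2')')'   [double negation]
= ((x2·x5+x5·x2')')'   [idempotence]
= (x5')'   [distribution]
= x5   [double negation]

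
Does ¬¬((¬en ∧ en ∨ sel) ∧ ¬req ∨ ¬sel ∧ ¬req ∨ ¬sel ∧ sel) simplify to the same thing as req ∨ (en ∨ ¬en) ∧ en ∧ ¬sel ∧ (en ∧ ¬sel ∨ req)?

No

E1: ¬¬((¬en ∧ en ∨ sel) ∧ ¬req ∨ ¬sel ∧ ¬req ∨ ¬sel ∧ sel)
    = ¬¬(sel ∧ ¬req ∨ ¬sel ∧ ¬req ∨ ¬sel ∧ sel)   (complement / identity)
    = ¬¬(sel ∧ ¬req ∨ ¬sel ∧ ¬req)   (complement / identity)
    = ¬¬¬req   (distribution)
    = ¬req   (double negation)
E2: req ∨ (en ∨ ¬en) ∧ en ∧ ¬sel ∧ (en ∧ ¬sel ∨ req)
    = req ∨ en ∧ ¬sel ∧ (en ∧ ¬sel ∨ req)   (complement / identity)
    = req ∨ en ∧ ¬sel   (absorption)
These differ: at en=0, req=1, sel=1, E1 = 0 but E2 = 1.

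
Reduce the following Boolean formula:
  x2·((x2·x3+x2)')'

x2

x2·((x2·x3+x2)')'
= x2·(x2')'   [absorption]
= x2·x2   [double negation]
= x2   [idempotence]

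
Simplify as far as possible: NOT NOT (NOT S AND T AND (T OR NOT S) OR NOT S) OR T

NOT NOT (NOT S AND T AND (T OR NOT S) OR NOT S) OR T
= NOT NOT (NOT S AND T OR NOT S) OR T
= NOT NOT NOT S OR T
= NOT S OR T

NOT S OR T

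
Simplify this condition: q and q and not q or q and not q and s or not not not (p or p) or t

q and q and not q or q and not q and s or not not not (p or p) or t
= q and q and not q or q and not q and s or not (p or p) or t   [double negation]
= q and not q or q and not q and s or not (p or p) or t   [idempotence]
= q and not q or not (p or p) or t   [absorption]
= q and not q or not p or t   [idempotence]
= not p or t   [complement / identity]

not p or t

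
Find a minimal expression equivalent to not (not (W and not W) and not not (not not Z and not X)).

not Z or X

not (not (W and not W) and not not (not not Z and not X))
= W and not W or not (not not Z and not X)
= not (not not Z and not X)
= not Z or X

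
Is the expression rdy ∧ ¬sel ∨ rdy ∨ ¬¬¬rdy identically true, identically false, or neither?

rdy ∧ ¬sel ∨ rdy ∨ ¬¬¬rdy
= rdy ∨ ¬¬¬rdy   (absorption)
= rdy ∨ ¬rdy   (double negation)
= True   (complement)

identically true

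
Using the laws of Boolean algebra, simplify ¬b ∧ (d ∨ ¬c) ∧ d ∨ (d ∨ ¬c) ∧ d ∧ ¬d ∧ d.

¬b ∧ (d ∨ ¬c) ∧ d ∨ (d ∨ ¬c) ∧ d ∧ ¬d ∧ d
= (d ∨ ¬c) ∧ d ∧ (¬b ∨ ¬d ∧ d)   — distribution
= d ∧ (¬b ∨ ¬d ∧ d)   — absorption
= d ∧ ¬b   — complement / identity

d ∧ ¬b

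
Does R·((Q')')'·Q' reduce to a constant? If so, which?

no

R·((Q')')'·Q'
= R·Q'·Q'
= R·Q'
This depends on Q, R, so it is not a constant.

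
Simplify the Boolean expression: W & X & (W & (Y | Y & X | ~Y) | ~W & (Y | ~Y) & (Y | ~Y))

W & X & (W & (Y | Y & X | ~Y) | ~W & (Y | ~Y) & (Y | ~Y))
= W & X & (W & (Y | ~Y) | ~W & (Y | ~Y) & (Y | ~Y))
= W & X & (W & (Y | ~Y) | ~W & (Y | ~Y))
= W & X & (Y | ~Y)
= W & X

W & X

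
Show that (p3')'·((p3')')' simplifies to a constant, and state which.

0

(p3')'·((p3')')'
= p3·((p3')')'   (double negation)
= p3·p3'   (double negation)
= 0   (complement)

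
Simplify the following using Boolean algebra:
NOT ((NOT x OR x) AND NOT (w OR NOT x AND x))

w

NOT ((NOT x OR x) AND NOT (w OR NOT x AND x))
= NOT NOT (w OR NOT x AND x)   — complement / identity
= NOT NOT w   — complement / identity
= w   — double negation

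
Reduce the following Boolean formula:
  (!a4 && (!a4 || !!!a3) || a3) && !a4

(!a4 && (!a4 || !!!a3) || a3) && !a4
= (!a4 && (!a4 || !a3) || a3) && !a4
= (!a4 || a3) && !a4
= !a4

!a4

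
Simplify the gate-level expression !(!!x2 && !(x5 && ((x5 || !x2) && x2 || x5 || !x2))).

!(!!x2 && !(x5 && ((x5 || !x2) && x2 || x5 || !x2)))
= !(!!x2 && !(x5 && (x5 || !x2)))   (absorption)
= !(!!x2 && !x5)   (absorption)
= !x2 || x5   (De Morgan)

!x2 || x5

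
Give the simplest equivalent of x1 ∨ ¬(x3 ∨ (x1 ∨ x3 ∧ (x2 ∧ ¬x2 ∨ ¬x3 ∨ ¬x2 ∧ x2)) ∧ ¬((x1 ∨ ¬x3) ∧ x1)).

x1 ∨ ¬(x3 ∨ (x1 ∨ x3 ∧ (x2 ∧ ¬x2 ∨ ¬x3 ∨ ¬x2 ∧ x2)) ∧ ¬((x1 ∨ ¬x3) ∧ x1))
= x1 ∨ ¬(x3 ∨ (x1 ∨ x3 ∧ (x2 ∧ ¬x2 ∨ ¬x3 ∨ ¬x2 ∧ x2)) ∧ ¬x1)   — absorption
= x1 ∨ ¬(x3 ∨ (x1 ∨ x3 ∧ (x2 ∧ ¬x2 ∨ ¬x3)) ∧ ¬x1)   — complement / identity
= x1 ∨ ¬(x3 ∨ (x1 ∨ x3 ∧ ¬x3) ∧ ¬x1)   — complement / identity
= x1 ∨ ¬(x3 ∨ x1 ∧ ¬x1)   — complement / identity
= x1 ∨ ¬x3   — complement / identity

x1 ∨ ¬x3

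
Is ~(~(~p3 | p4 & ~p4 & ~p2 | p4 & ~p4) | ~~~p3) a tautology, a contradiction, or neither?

contradiction

~(~(~p3 | p4 & ~p4 & ~p2 | p4 & ~p4) | ~~~p3)
= ~(~(~p3 | p4 & ~p4) | ~~~p3)   (absorption)
= ~(~~p3 | ~~~p3)   (complement / identity)
= ~p3 & ~~p3   (De Morgan)
= ~p3 & p3   (double negation)
= 0   (complement)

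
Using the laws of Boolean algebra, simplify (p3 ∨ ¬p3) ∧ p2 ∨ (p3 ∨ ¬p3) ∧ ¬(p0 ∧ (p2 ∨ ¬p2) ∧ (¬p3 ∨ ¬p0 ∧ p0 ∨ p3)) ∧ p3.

(p3 ∨ ¬p3) ∧ p2 ∨ (p3 ∨ ¬p3) ∧ ¬(p0 ∧ (p2 ∨ ¬p2) ∧ (¬p3 ∨ ¬p0 ∧ p0 ∨ p3)) ∧ p3
= (p3 ∨ ¬p3) ∧ p2 ∨ ¬(p0 ∧ (p2 ∨ ¬p2) ∧ (¬p3 ∨ ¬p0 ∧ p0 ∨ p3)) ∧ p3
= (p3 ∨ ¬p3) ∧ p2 ∨ ¬(p0 ∧ (p2 ∨ ¬p2) ∧ (¬p3 ∨ p3)) ∧ p3
= (p3 ∨ ¬p3) ∧ p2 ∨ ¬(p0 ∧ (p2 ∨ ¬p2)) ∧ p3
= p2 ∨ ¬(p0 ∧ (p2 ∨ ¬p2)) ∧ p3
= p2 ∨ ¬p0 ∧ p3

p2 ∨ ¬p0 ∧ p3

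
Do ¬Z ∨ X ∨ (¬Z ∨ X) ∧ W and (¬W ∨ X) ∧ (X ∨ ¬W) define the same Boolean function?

E1: ¬Z ∨ X ∨ (¬Z ∨ X) ∧ W
    = ¬Z ∨ X   (absorption)
E2: (¬W ∨ X) ∧ (X ∨ ¬W)
    = ¬W ∨ X ∧ X   (distribution)
    = ¬W ∨ X   (idempotence)
These differ: at W=0, X=0, Z=1, E1 = 0 but E2 = 1.

No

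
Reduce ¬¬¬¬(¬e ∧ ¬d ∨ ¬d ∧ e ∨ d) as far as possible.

¬¬¬¬(¬e ∧ ¬d ∨ ¬d ∧ e ∨ d)
= ¬¬(¬e ∧ ¬d ∨ ¬d ∧ e ∨ d)
= ¬¬(¬d ∨ d)
= ¬d ∨ d
= True

True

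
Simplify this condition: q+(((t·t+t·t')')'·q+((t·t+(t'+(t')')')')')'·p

q+(((t·t+t·t')')'·q+((t·t+(t'+(t')')')')')'·p
= q+(((t·t+t·t')')'·q+((t·t+t·t')')')'·p   (De Morgan)
= q+(((t·t+t·t')')')'·p   (absorption)
= q+((t')')'·p   (distribution)
= q+t'·p   (double negation)

q+t'·p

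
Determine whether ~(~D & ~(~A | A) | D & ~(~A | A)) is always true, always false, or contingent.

~(~D & ~(~A | A) | D & ~(~A | A))
= ~~(~A | A)   [distribution]
= ~A | A   [double negation]
= 1   [complement]

always true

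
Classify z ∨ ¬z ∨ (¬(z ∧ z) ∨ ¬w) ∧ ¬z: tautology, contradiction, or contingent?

tautology

z ∨ ¬z ∨ (¬(z ∧ z) ∨ ¬w) ∧ ¬z
= z ∨ ¬z ∨ (¬z ∨ ¬w) ∧ ¬z
= z ∨ ¬z ∨ ¬z
= z ∨ ¬z
= True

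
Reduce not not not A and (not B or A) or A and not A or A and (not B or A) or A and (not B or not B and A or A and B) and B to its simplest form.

not B or A

not not not A and (not B or A) or A and not A or A and (not B or A) or A and (not B or not B and A or A and B) and B
= not A and (not B or A) or A and not A or A and (not B or A) or A and (not B or not B and A or A and B) and B   (double negation)
= not A and (not B or A) or A and (not B or A) or A and (not B or not B and A or A and B) and B   (complement / identity)
= not A and (not B or A) or A and (not B or A) or A and (not B or A) and B   (distribution)
= not A and (not B or A) or A and (not B or A)   (absorption)
= not B or A   (distribution)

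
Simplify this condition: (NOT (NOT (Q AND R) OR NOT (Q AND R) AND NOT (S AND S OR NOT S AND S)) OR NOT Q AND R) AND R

(NOT (NOT (Q AND R) OR NOT (Q AND R) AND NOT (S AND S OR NOT S AND S)) OR NOT Q AND R) AND R
= (NOT (NOT (Q AND R) OR NOT (Q AND R) AND NOT S) OR NOT Q AND R) AND R   — distribution
= (NOT NOT (Q AND R) OR NOT Q AND R) AND R   — absorption
= (Q AND R OR NOT Q AND R) AND R   — double negation
= R AND R   — distribution
= R   — idempotence

R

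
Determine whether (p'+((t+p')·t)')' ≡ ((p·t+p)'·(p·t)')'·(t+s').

No

E1: (p'+((t+p')·t)')'
    = p·(t+p')·t
    = p·t
E2: ((p·t+p)'·(p·t)')'·(t+s')
    = (p'·(p·t)')'·(t+s')
    = (p+p·t)·(t+s')
    = p·(t+s')
These differ: at p=1, s=0, t=0, E1 = 0 but E2 = 1.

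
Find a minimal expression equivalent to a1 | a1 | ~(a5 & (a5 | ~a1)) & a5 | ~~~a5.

a1 | a1 | ~(a5 & (a5 | ~a1)) & a5 | ~~~a5
= a1 | a1 | ~a5 & a5 | ~~~a5
= a1 | a1 | ~~~a5
= a1 | ~~~a5
= a1 | ~a5

a1 | ~a5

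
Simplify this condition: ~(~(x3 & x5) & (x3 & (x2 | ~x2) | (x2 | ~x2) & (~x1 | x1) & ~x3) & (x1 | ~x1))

x3 & x5

~(~(x3 & x5) & (x3 & (x2 | ~x2) | (x2 | ~x2) & (~x1 | x1) & ~x3) & (x1 | ~x1))
= ~(~(x3 & x5) & (x3 & (x2 | ~x2) | (x2 | ~x2) & ~x3) & (x1 | ~x1))   [complement / identity]
= ~(~(x3 & x5) & (x2 | ~x2) & (x1 | ~x1))   [distribution]
= ~(~(x3 & x5) & (x1 | ~x1))   [complement / identity]
= ~~(x3 & x5)   [complement / identity]
= x3 & x5   [double negation]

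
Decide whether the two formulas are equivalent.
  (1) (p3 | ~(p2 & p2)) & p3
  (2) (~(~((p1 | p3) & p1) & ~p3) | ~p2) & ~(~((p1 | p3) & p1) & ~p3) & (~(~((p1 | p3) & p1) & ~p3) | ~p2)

No

E1: (p3 | ~(p2 & p2)) & p3
    = (p3 | ~p2) & p3   [idempotence]
    = p3   [absorption]
E2: (~(~((p1 | p3) & p1) & ~p3) | ~p2) & ~(~((p1 | p3) & p1) & ~p3) & (~(~((p1 | p3) & p1) & ~p3) | ~p2)
    = ~(~((p1 | p3) & p1) & ~p3) & (~(~((p1 | p3) & p1) & ~p3) | ~p2)   [absorption]
    = ~(~((p1 | p3) & p1) & ~p3)   [absorption]
    = ~(~p1 & ~p3)   [absorption]
    = p1 | p3   [De Morgan]
These differ: at p1=1, p2=1, p3=0, E1 = 0 but E2 = 1.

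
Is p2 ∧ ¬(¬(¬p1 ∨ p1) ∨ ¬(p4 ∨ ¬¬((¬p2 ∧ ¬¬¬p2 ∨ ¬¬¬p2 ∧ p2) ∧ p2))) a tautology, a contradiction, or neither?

p2 ∧ ¬(¬(¬p1 ∨ p1) ∨ ¬(p4 ∨ ¬¬((¬p2 ∧ ¬¬¬p2 ∨ ¬¬¬p2 ∧ p2) ∧ p2)))
= p2 ∧ (¬p1 ∨ p1) ∧ (p4 ∨ ¬¬((¬p2 ∧ ¬¬¬p2 ∨ ¬¬¬p2 ∧ p2) ∧ p2))   — De Morgan
= p2 ∧ (¬p1 ∨ p1) ∧ (p4 ∨ (¬p2 ∧ ¬¬¬p2 ∨ ¬¬¬p2 ∧ p2) ∧ p2)   — double negation
= p2 ∧ (¬p1 ∨ p1) ∧ (p4 ∨ ¬¬¬p2 ∧ p2)   — distribution
= p2 ∧ (¬p1 ∨ p1) ∧ (p4 ∨ ¬p2 ∧ p2)   — double negation
= p2 ∧ (p4 ∨ ¬p2 ∧ p2)   — complement / identity
= p2 ∧ p4   — complement / identity
This depends on p2, p4, so it is not a constant.

neither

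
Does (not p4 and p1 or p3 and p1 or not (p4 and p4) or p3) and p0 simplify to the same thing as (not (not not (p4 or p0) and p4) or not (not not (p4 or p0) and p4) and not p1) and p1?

No

E1: (not p4 and p1 or p3 and p1 or not (p4 and p4) or p3) and p0
    = ((not p4 or p3) and p1 or not (p4 and p4) or p3) and p0   [distribution]
    = ((not p4 or p3) and p1 or not p4 or p3) and p0   [idempotence]
    = (not p4 or p3) and p0   [absorption]
E2: (not (not not (p4 or p0) and p4) or not (not not (p4 or p0) and p4) and not p1) and p1
    = not (not not (p4 or p0) and p4) and p1   [absorption]
    = not ((p4 or p0) and p4) and p1   [double negation]
    = not p4 and p1   [absorption]
These differ: at p0=1, p1=0, p3=1, p4=0, E1 = 1 but E2 = 0.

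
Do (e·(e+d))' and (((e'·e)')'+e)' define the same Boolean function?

Yes

E1: (e·(e+d))'
    = e'   (absorption)
E2: (((e'·e)')'+e)'
    = (e'·e+e)'   (double negation)
    = e'   (complement / identity)
Both reduce to e', so they are equivalent.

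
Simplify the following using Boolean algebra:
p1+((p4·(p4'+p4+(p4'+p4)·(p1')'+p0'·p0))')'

p1+((p4·(p4'+p4+(p4'+p4)·(p1')'+p0'·p0))')'
= p1+((p4·(p4'+p4+(p4'+p4)·(p1')'))')'   [complement / identity]
= p1+p4·(p4'+p4+(p4'+p4)·(p1')')   [double negation]
= p1+p4·(p4'+p4+(p4'+p4)·p1)   [double negation]
= p1+p4·(p4'+p4)   [absorption]
= p1+p4   [complement / identity]

p1+p4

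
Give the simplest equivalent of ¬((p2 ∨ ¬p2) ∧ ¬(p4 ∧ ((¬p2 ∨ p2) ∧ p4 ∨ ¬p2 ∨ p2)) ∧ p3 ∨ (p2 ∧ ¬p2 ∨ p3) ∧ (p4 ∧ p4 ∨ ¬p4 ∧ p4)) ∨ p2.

¬p3 ∨ p2

¬((p2 ∨ ¬p2) ∧ ¬(p4 ∧ ((¬p2 ∨ p2) ∧ p4 ∨ ¬p2 ∨ p2)) ∧ p3 ∨ (p2 ∧ ¬p2 ∨ p3) ∧ (p4 ∧ p4 ∨ ¬p4 ∧ p4)) ∨ p2
= ¬((p2 ∨ ¬p2) ∧ ¬(p4 ∧ ((¬p2 ∨ p2) ∧ p4 ∨ ¬p2 ∨ p2)) ∧ p3 ∨ (p2 ∧ ¬p2 ∨ p3) ∧ p4) ∨ p2   (distribution)
= ¬((p2 ∨ ¬p2) ∧ ¬(p4 ∧ (¬p2 ∨ p2)) ∧ p3 ∨ (p2 ∧ ¬p2 ∨ p3) ∧ p4) ∨ p2   (absorption)
= ¬((p2 ∨ ¬p2) ∧ ¬(p4 ∧ (¬p2 ∨ p2)) ∧ p3 ∨ p3 ∧ p4) ∨ p2   (complement / identity)
= ¬(¬(p4 ∧ (¬p2 ∨ p2)) ∧ p3 ∨ p3 ∧ p4) ∨ p2   (complement / identity)
= ¬(¬p4 ∧ p3 ∨ p3 ∧ p4) ∨ p2   (complement / identity)
= ¬p3 ∨ p2   (distribution)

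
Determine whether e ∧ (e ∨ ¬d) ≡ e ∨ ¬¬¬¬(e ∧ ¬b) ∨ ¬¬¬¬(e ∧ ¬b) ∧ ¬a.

E1: e ∧ (e ∨ ¬d)
    = e   [absorption]
E2: e ∨ ¬¬¬¬(e ∧ ¬b) ∨ ¬¬¬¬(e ∧ ¬b) ∧ ¬a
    = e ∨ ¬¬¬¬(e ∧ ¬b)   [absorption]
    = e ∨ ¬¬(e ∧ ¬b)   [double negation]
    = e ∨ e ∧ ¬b   [double negation]
    = e   [absorption]
Both reduce to e, so they are equivalent.

Yes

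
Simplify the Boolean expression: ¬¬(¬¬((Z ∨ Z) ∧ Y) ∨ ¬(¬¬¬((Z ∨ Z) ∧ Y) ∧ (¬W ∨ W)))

¬¬(¬¬((Z ∨ Z) ∧ Y) ∨ ¬(¬¬¬((Z ∨ Z) ∧ Y) ∧ (¬W ∨ W)))
= ¬¬(¬¬((Z ∨ Z) ∧ Y) ∨ ¬¬¬¬((Z ∨ Z) ∧ Y))
= ¬¬((Z ∨ Z) ∧ Y) ∨ ¬¬¬¬((Z ∨ Z) ∧ Y)
= ¬¬((Z ∨ Z) ∧ Y) ∨ ¬¬((Z ∨ Z) ∧ Y)
= ¬¬((Z ∨ Z) ∧ Y)
= ¬¬(Z ∧ Y)
= Z ∧ Y

Z ∧ Y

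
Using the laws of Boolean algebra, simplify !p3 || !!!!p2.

!p3 || !!!!p2
= !p3 || !!p2   — double negation
= !p3 || p2   — double negation

!p3 || p2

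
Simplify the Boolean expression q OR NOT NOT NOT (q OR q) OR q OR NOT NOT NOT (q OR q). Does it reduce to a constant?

TRUE

q OR NOT NOT NOT (q OR q) OR q OR NOT NOT NOT (q OR q)
= q OR NOT NOT NOT (q OR q)
= q OR NOT NOT NOT q
= q OR NOT q
= TRUE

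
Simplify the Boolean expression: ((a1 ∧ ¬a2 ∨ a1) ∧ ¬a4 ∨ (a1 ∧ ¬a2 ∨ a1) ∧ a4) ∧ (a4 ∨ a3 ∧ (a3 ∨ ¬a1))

((a1 ∧ ¬a2 ∨ a1) ∧ ¬a4 ∨ (a1 ∧ ¬a2 ∨ a1) ∧ a4) ∧ (a4 ∨ a3 ∧ (a3 ∨ ¬a1))
= ((a1 ∧ ¬a2 ∨ a1) ∧ ¬a4 ∨ (a1 ∧ ¬a2 ∨ a1) ∧ a4) ∧ (a4 ∨ a3)
= (a1 ∧ ¬a2 ∨ a1) ∧ (a4 ∨ a3)
= a1 ∧ (a4 ∨ a3)

a1 ∧ (a4 ∨ a3)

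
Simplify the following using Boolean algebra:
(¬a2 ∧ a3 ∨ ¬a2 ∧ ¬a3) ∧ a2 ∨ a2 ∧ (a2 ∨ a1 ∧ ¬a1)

(¬a2 ∧ a3 ∨ ¬a2 ∧ ¬a3) ∧ a2 ∨ a2 ∧ (a2 ∨ a1 ∧ ¬a1)
= ¬a2 ∧ a2 ∨ a2 ∧ (a2 ∨ a1 ∧ ¬a1)
= ¬a2 ∧ a2 ∨ a2 ∧ a2
= a2

a2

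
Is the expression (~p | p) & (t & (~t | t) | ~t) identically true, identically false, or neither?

(~p | p) & (t & (~t | t) | ~t)
= t & (~t | t) | ~t   (complement / identity)
= t | ~t   (complement / identity)
= 1   (complement)

identically true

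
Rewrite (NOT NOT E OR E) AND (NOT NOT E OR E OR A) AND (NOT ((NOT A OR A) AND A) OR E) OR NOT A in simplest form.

(NOT NOT E OR E) AND (NOT NOT E OR E OR A) AND (NOT ((NOT A OR A) AND A) OR E) OR NOT A
= (NOT NOT E OR E) AND (NOT ((NOT A OR A) AND A) OR E) OR NOT A
= NOT NOT E AND NOT ((NOT A OR A) AND A) OR E OR NOT A
= E AND NOT ((NOT A OR A) AND A) OR E OR NOT A
= E AND NOT A OR E OR NOT A
= E OR NOT A

E OR NOT A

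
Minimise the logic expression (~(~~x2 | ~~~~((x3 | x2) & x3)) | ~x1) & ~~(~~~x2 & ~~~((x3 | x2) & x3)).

~x2 & ~x3

(~(~~x2 | ~~~~((x3 | x2) & x3)) | ~x1) & ~~(~~~x2 & ~~~((x3 | x2) & x3))
= (~(~~x2 | ~~~~((x3 | x2) & x3)) | ~x1) & ~(~~x2 | ~~((x3 | x2) & x3))   — De Morgan
= (~(~~x2 | ~~((x3 | x2) & x3)) | ~x1) & ~(~~x2 | ~~((x3 | x2) & x3))   — double negation
= ~(~~x2 | ~~((x3 | x2) & x3))   — absorption
= ~x2 & ~((x3 | x2) & x3)   — De Morgan
= ~x2 & ~x3   — absorption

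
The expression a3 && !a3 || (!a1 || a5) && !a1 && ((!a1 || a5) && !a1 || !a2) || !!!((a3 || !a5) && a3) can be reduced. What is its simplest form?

!a1 || !a3

a3 && !a3 || (!a1 || a5) && !a1 && ((!a1 || a5) && !a1 || !a2) || !!!((a3 || !a5) && a3)
= a3 && !a3 || (!a1 || a5) && !a1 && ((!a1 || a5) && !a1 || !a2) || !!!a3
= (!a1 || a5) && !a1 && ((!a1 || a5) && !a1 || !a2) || !!!a3
= (!a1 || a5) && !a1 || !!!a3
= (!a1 || a5) && !a1 || !a3
= !a1 || !a3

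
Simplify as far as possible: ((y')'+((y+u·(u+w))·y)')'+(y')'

y

((y')'+((y+u·(u+w))·y)')'+(y')'
= ((y')'+((y+u·(u+w))·y)')'+y   (double negation)
= ((y')'+((y+u)·y)')'+y   (absorption)
= ((y')'+y')'+y   (absorption)
= y'·y+y   (De Morgan)
= y   (complement / identity)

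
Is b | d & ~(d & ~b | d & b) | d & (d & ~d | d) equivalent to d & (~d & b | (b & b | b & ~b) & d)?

E1: b | d & ~(d & ~b | d & b) | d & (d & ~d | d)
    = b | d & ~(d & ~b | d & b) | d & d   (complement / identity)
    = b | d & ~d | d & d   (distribution)
    = b | d   (distribution)
E2: d & (~d & b | (b & b | b & ~b) & d)
    = d & (~d & b | b & d)   (distribution)
    = d & b   (distribution)
These differ: at b=1, d=0, E1 = 1 but E2 = 0.

No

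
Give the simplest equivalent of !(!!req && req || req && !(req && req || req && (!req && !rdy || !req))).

!req

!(!!req && req || req && !(req && req || req && (!req && !rdy || !req)))
= !(!!req && req || req && !(req && req || req && !req))   — absorption
= !(req && req || req && !(req && req || req && !req))   — double negation
= !(req && req || req && !req)   — distribution
= !req   — distribution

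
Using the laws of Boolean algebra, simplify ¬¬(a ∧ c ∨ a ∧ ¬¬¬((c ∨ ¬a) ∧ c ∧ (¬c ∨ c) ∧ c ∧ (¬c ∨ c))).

¬¬(a ∧ c ∨ a ∧ ¬¬¬((c ∨ ¬a) ∧ c ∧ (¬c ∨ c) ∧ c ∧ (¬c ∨ c)))
= ¬¬(a ∧ c ∨ a ∧ ¬¬¬(c ∧ (¬c ∨ c) ∧ c ∧ (¬c ∨ c)))
= ¬¬(a ∧ c ∨ a ∧ ¬¬¬(c ∧ (¬c ∨ c)))
= ¬¬(a ∧ c ∨ a ∧ ¬¬¬c)
= a ∧ c ∨ a ∧ ¬¬¬c
= a ∧ c ∨ a ∧ ¬c
= a

a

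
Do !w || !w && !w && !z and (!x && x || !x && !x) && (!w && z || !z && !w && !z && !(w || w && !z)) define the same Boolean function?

No

E1: !w || !w && !w && !z
    = !w || !w && !z   (idempotence)
    = !w   (absorption)
E2: (!x && x || !x && !x) && (!w && z || !z && !w && !z && !(w || w && !z))
    = (!x && x || !x && !x) && (!w && z || !z && !w && !z && !w)   (absorption)
    = (!x && x || !x && !x) && (!w && z || !z && !w)   (idempotence)
    = !x && (!w && z || !z && !w)   (distribution)
    = !x && !w   (distribution)
These differ: at w=0, x=1, z=0, E1 = 1 but E2 = 0.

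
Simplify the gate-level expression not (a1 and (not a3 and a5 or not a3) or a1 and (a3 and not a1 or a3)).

not a1

not (a1 and (not a3 and a5 or not a3) or a1 and (a3 and not a1 or a3))
= not (a1 and (not a3 and a5 or not a3) or a1 and a3)
= not (a1 and not a3 or a1 and a3)
= not (a1 and (not a3 or a3))
= not a1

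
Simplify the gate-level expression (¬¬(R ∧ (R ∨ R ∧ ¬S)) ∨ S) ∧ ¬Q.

(¬¬(R ∧ (R ∨ R ∧ ¬S)) ∨ S) ∧ ¬Q
= (¬¬(R ∧ R) ∨ S) ∧ ¬Q   [absorption]
= (R ∧ R ∨ S) ∧ ¬Q   [double negation]
= (R ∨ S) ∧ ¬Q   [idempotence]

(R ∨ S) ∧ ¬Q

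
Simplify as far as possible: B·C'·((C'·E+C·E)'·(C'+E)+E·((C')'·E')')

B·C'

B·C'·((C'·E+C·E)'·(C'+E)+E·((C')'·E')')
= B·C'·(E'·(C'+E)+E·((C')'·E')')   [distribution]
= B·C'·(E'·(C'+E)+E·(C'+E))   [De Morgan]
= B·C'·(C'+E)   [distribution]
= B·C'   [absorption]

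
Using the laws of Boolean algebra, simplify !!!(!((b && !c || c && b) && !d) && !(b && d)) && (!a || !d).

b && (!a || !d)

!!!(!((b && !c || c && b) && !d) && !(b && d)) && (!a || !d)
= !!!(!(b && !d) && !(b && d)) && (!a || !d)   (distribution)
= !!(b && !d || b && d) && (!a || !d)   (De Morgan)
= !!b && (!a || !d)   (distribution)
= b && (!a || !d)   (double negation)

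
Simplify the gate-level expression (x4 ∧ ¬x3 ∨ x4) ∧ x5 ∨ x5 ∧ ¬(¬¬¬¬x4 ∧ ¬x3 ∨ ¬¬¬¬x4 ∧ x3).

(x4 ∧ ¬x3 ∨ x4) ∧ x5 ∨ x5 ∧ ¬(¬¬¬¬x4 ∧ ¬x3 ∨ ¬¬¬¬x4 ∧ x3)
= (x4 ∧ ¬x3 ∨ x4) ∧ x5 ∨ x5 ∧ ¬¬¬¬¬x4   [distribution]
= x4 ∧ x5 ∨ x5 ∧ ¬¬¬¬¬x4   [absorption]
= x4 ∧ x5 ∨ x5 ∧ ¬¬¬x4   [double negation]
= x4 ∧ x5 ∨ x5 ∧ ¬x4   [double negation]
= x5   [distribution]

x5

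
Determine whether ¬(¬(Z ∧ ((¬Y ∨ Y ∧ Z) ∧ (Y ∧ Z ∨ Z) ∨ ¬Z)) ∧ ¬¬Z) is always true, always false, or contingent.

always true

¬(¬(Z ∧ ((¬Y ∨ Y ∧ Z) ∧ (Y ∧ Z ∨ Z) ∨ ¬Z)) ∧ ¬¬Z)
= ¬(¬(Z ∧ (Y ∧ Z ∨ ¬Y ∧ Z ∨ ¬Z)) ∧ ¬¬Z)   — distribution
= ¬(¬(Z ∧ (Z ∨ ¬Z)) ∧ ¬¬Z)   — distribution
= ¬(¬Z ∧ ¬¬Z)   — complement / identity
= Z ∨ ¬Z   — De Morgan
= True   — complement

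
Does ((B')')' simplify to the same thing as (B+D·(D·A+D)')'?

E1: ((B')')'
    = B'
E2: (B+D·(D·A+D)')'
    = (B+D·D')'
    = B'
Both reduce to B', so they are equivalent.

Yes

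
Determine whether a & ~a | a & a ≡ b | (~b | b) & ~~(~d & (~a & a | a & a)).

No

E1: a & ~a | a & a
    = a
E2: b | (~b | b) & ~~(~d & (~a & a | a & a))
    = b | (~b | b) & ~~(~d & a)
    = b | ~~(~d & a)
    = b | ~d & a
These differ: at a=0, b=1, d=1, E1 = 0 but E2 = 1.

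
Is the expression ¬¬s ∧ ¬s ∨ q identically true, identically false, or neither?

neither

¬¬s ∧ ¬s ∨ q
= s ∧ ¬s ∨ q   — double negation
= q   — complement / identity
This depends on q, so it is not a constant.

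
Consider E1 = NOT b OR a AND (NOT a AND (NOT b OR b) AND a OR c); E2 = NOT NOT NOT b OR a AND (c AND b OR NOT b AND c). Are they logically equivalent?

E1: NOT b OR a AND (NOT a AND (NOT b OR b) AND a OR c)
    = NOT b OR a AND (NOT a AND a OR c)
    = NOT b OR a AND c
E2: NOT NOT NOT b OR a AND (c AND b OR NOT b AND c)
    = NOT b OR a AND (c AND b OR NOT b AND c)
    = NOT b OR a AND c
Both reduce to NOT b OR a AND c, so they are equivalent.

Yes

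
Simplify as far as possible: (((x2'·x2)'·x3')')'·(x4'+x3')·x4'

x3'·x4'

(((x2'·x2)'·x3')')'·(x4'+x3')·x4'
= (((x2'·x2)'·x3')')'·x4'   (absorption)
= (x2'·x2+x3)'·x4'   (De Morgan)
= x3'·x4'   (complement / identity)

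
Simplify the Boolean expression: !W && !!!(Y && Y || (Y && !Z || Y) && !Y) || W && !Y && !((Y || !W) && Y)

!Y

!W && !!!(Y && Y || (Y && !Z || Y) && !Y) || W && !Y && !((Y || !W) && Y)
= !W && !(Y && Y || (Y && !Z || Y) && !Y) || W && !Y && !((Y || !W) && Y)   (double negation)
= !W && !(Y && Y || Y && !Y) || W && !Y && !((Y || !W) && Y)   (absorption)
= !W && !Y || W && !Y && !((Y || !W) && Y)   (distribution)
= !W && !Y || W && !Y && !Y   (absorption)
= !W && !Y || W && !Y   (idempotence)
= !Y   (distribution)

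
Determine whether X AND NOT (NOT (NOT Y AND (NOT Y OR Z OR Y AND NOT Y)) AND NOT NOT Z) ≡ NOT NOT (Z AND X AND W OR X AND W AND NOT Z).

E1: X AND NOT (NOT (NOT Y AND (NOT Y OR Z OR Y AND NOT Y)) AND NOT NOT Z)
    = X AND NOT (NOT (NOT Y AND (NOT Y OR Z)) AND NOT NOT Z)
    = X AND NOT (NOT NOT Y AND NOT NOT Z)
    = X AND (NOT Y OR NOT Z)
E2: NOT NOT (Z AND X AND W OR X AND W AND NOT Z)
    = Z AND X AND W OR X AND W AND NOT Z
    = X AND W
These differ: at W=0, X=1, Y=0, Z=0, E1 = 1 but E2 = 0.

No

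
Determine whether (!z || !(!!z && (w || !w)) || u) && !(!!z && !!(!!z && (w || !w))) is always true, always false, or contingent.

contingent

(!z || !(!!z && (w || !w)) || u) && !(!!z && !!(!!z && (w || !w)))
= (!z || !(!!z && (w || !w)) || u) && (!z || !(!!z && (w || !w)))   — De Morgan
= !z || !(!!z && (w || !w))   — absorption
= !z || !(z && (w || !w))   — double negation
= !z || !z   — complement / identity
= !z   — idempotence
This depends on z, so it is not a constant.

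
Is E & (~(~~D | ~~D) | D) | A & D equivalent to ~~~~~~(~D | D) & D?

No

E1: E & (~(~~D | ~~D) | D) | A & D
    = E & (~~~D | D) | A & D   [idempotence]
    = E & (~D | D) | A & D   [double negation]
    = E | A & D   [complement / identity]
E2: ~~~~~~(~D | D) & D
    = ~~~~(~D | D) & D   [double negation]
    = ~~(~D | D) & D   [double negation]
    = (~D | D) & D   [double negation]
    = D   [complement / identity]
These differ: at A=1, D=0, E=1, E1 = 1 but E2 = 0.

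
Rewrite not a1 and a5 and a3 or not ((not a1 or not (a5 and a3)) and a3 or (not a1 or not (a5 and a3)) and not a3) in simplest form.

a5 and a3

not a1 and a5 and a3 or not ((not a1 or not (a5 and a3)) and a3 or (not a1 or not (a5 and a3)) and not a3)
= not a1 and a5 and a3 or not (not a1 or not (a5 and a3))   [distribution]
= not a1 and a5 and a3 or a1 and a5 and a3   [De Morgan]
= a5 and a3   [distribution]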